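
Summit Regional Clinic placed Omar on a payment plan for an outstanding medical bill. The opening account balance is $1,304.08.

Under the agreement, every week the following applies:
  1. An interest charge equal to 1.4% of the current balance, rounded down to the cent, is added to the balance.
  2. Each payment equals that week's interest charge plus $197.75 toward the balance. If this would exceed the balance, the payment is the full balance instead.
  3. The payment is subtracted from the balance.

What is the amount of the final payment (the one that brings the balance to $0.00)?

$119.22

Week 1: opening $1,304.08; interest $18.25 → $1,322.33; payment $216.00; balance $1,106.33
Week 2: opening $1,106.33; interest $15.48 → $1,121.81; payment $213.23; balance $908.58
Week 3: opening $908.58; interest $12.72 → $921.30; payment $210.47; balance $710.83
Week 4: opening $710.83; interest $9.95 → $720.78; payment $207.70; balance $513.08
Week 5: opening $513.08; interest $7.18 → $520.26; payment $204.93; balance $315.33
Week 6: opening $315.33; interest $4.41 → $319.74; payment $202.16; balance $117.58
Week 7: opening $117.58; interest $1.64 → $119.22; payment $119.22; balance $0.00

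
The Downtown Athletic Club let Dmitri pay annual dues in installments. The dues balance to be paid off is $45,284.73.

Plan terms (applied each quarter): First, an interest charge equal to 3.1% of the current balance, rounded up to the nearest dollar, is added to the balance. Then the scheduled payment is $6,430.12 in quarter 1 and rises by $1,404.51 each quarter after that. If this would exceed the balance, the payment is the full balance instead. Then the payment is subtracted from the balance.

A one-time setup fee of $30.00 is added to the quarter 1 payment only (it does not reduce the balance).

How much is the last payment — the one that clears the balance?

Quarter 1: $45,284.73 +$1,404.00 interest = $46,688.73; pay $6,430.12 (+ $30.00 fee) → $40,258.61
Quarter 2: $40,258.61 +$1,249.00 interest = $41,507.61; pay $7,834.63 → $33,672.98
Quarter 3: $33,672.98 +$1,044.00 interest = $34,716.98; pay $9,239.14 → $25,477.84
Quarter 4: $25,477.84 +$790.00 interest = $26,267.84; pay $10,643.65 → $15,624.19
Quarter 5: $15,624.19 +$485.00 interest = $16,109.19; pay $12,048.16 → $4,061.03
Quarter 6: $4,061.03 +$126.00 interest = $4,187.03; pay $4,187.03 → $0.00

$4,187.03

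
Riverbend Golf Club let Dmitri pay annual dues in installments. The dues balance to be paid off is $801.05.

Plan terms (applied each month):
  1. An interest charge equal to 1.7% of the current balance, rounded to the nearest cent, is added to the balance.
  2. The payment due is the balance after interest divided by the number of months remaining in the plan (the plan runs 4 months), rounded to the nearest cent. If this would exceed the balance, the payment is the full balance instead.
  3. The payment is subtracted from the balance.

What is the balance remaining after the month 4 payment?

$0.00

# | Opening | Interest | Payment | End bal
1 | $801.05 | $13.62 | $203.67 | $611.00
2 | $611.00 | $10.39 | $207.13 | $414.26
3 | $414.26 | $7.04 | $210.65 | $210.65
4 | $210.65 | $3.58 | $214.23 | $0.00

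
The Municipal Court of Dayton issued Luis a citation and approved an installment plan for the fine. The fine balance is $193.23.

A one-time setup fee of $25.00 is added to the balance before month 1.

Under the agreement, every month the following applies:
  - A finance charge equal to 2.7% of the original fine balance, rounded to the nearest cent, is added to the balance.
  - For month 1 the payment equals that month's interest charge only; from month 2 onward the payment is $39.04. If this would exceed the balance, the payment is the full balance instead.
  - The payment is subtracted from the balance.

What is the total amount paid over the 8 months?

$259.99

Month 1: $218.23 +$5.22 interest = $223.45; pay $5.22 → $218.23
Month 2: $218.23 +$5.22 interest = $223.45; pay $39.04 → $184.41
Month 3: $184.41 +$5.22 interest = $189.63; pay $39.04 → $150.59
Month 4: $150.59 +$5.22 interest = $155.81; pay $39.04 → $116.77
Month 5: $116.77 +$5.22 interest = $121.99; pay $39.04 → $82.95
Month 6: $82.95 +$5.22 interest = $88.17; pay $39.04 → $49.13
Month 7: $49.13 +$5.22 interest = $54.35; pay $39.04 → $15.31
Month 8: $15.31 +$5.22 interest = $20.53; pay $20.53 → $0.00
Total paid: $259.99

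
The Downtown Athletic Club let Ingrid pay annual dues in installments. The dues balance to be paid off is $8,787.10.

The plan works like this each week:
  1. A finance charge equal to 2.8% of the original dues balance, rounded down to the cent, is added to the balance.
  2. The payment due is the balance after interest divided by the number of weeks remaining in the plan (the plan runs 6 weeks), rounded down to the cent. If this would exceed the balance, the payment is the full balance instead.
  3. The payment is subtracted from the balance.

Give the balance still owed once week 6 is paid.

Week 1: $8,787.10 +$246.03 interest = $9,033.13; pay $1,505.52 → $7,527.61
Week 2: $7,527.61 +$246.03 interest = $7,773.64; pay $1,554.72 → $6,218.92
Week 3: $6,218.92 +$246.03 interest = $6,464.95; pay $1,616.23 → $4,848.72
Week 4: $4,848.72 +$246.03 interest = $5,094.75; pay $1,698.25 → $3,396.50
Week 5: $3,396.50 +$246.03 interest = $3,642.53; pay $1,821.26 → $1,821.27
Week 6: $1,821.27 +$246.03 interest = $2,067.30; pay $2,067.30 → $0.00

$0.00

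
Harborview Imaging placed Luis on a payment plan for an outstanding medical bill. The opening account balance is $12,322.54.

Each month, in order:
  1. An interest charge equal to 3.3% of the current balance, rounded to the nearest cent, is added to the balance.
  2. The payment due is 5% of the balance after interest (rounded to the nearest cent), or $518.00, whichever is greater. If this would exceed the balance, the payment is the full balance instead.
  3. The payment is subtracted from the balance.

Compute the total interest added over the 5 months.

$1,958.78

Month 1: $12,322.54 +$406.64 interest = $12,729.18; pay $636.46 → $12,092.72
Month 2: $12,092.72 +$399.06 interest = $12,491.78; pay $624.59 → $11,867.19
Month 3: $11,867.19 +$391.62 interest = $12,258.81; pay $612.94 → $11,645.87
Month 4: $11,645.87 +$384.31 interest = $12,030.18; pay $601.51 → $11,428.67
Month 5: $11,428.67 +$377.15 interest = $11,805.82; pay $590.29 → $11,215.53
Total interest: $406.64 + $399.06 + $391.62 + $384.31 + $377.15 = $1,958.78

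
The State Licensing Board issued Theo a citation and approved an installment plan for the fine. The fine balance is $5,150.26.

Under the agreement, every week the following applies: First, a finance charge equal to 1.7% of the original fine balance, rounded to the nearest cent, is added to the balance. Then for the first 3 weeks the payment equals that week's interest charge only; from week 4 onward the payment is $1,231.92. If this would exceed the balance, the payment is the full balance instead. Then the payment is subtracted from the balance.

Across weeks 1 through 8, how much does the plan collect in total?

Week 1: opening $5,150.26; interest $87.55 → $5,237.81; payment $87.55; balance $5,150.26
Week 2: opening $5,150.26; interest $87.55 → $5,237.81; payment $87.55; balance $5,150.26
Week 3: opening $5,150.26; interest $87.55 → $5,237.81; payment $87.55; balance $5,150.26
Week 4: opening $5,150.26; interest $87.55 → $5,237.81; payment $1,231.92; balance $4,005.89
Week 5: opening $4,005.89; interest $87.55 → $4,093.44; payment $1,231.92; balance $2,861.52
Week 6: opening $2,861.52; interest $87.55 → $2,949.07; payment $1,231.92; balance $1,717.15
Week 7: opening $1,717.15; interest $87.55 → $1,804.70; payment $1,231.92; balance $572.78
Week 8: opening $572.78; interest $87.55 → $660.33; payment $660.33; balance $0.00
Total paid: $5,850.66

$5,850.66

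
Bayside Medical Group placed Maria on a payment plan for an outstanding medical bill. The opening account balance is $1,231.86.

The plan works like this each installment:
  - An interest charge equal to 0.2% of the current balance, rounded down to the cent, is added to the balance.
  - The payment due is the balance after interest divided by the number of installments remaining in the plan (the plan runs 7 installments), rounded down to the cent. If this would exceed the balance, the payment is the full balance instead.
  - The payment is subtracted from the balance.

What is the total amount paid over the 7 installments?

$1,241.72

# | Opening | Interest | Payment | End bal
1 | $1,231.86 | $2.46 | $176.33 | $1,057.99
2 | $1,057.99 | $2.11 | $176.68 | $883.42
3 | $883.42 | $1.76 | $177.03 | $708.15
4 | $708.15 | $1.41 | $177.39 | $532.17
5 | $532.17 | $1.06 | $177.74 | $355.49
6 | $355.49 | $0.71 | $178.10 | $178.10
7 | $178.10 | $0.35 | $178.45 | $0.00
Total paid: $1,241.72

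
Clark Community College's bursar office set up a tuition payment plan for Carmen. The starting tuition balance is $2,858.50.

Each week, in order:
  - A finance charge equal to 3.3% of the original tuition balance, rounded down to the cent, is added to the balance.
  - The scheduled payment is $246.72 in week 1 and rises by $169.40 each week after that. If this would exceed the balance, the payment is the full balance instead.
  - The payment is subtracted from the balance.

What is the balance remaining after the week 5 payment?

# | Opening | Interest | Payment | End bal
1 | $2,858.50 | $94.33 | $246.72 | $2,706.11
2 | $2,706.11 | $94.33 | $416.12 | $2,384.32
3 | $2,384.32 | $94.33 | $585.52 | $1,893.13
4 | $1,893.13 | $94.33 | $754.92 | $1,232.54
5 | $1,232.54 | $94.33 | $924.32 | $402.55

$402.55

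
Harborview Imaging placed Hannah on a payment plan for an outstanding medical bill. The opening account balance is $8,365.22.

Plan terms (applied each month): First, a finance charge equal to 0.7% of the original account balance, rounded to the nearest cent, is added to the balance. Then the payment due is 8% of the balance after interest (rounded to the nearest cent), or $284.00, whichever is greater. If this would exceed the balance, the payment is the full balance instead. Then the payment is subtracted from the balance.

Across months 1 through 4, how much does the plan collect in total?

$2,415.69

Month 1: $8,365.22 +$58.56 interest = $8,423.78; pay $673.90 → $7,749.88
Month 2: $7,749.88 +$58.56 interest = $7,808.44; pay $624.68 → $7,183.76
Month 3: $7,183.76 +$58.56 interest = $7,242.32; pay $579.39 → $6,662.93
Month 4: $6,662.93 +$58.56 interest = $6,721.49; pay $537.72 → $6,183.77
Total paid: $2,415.69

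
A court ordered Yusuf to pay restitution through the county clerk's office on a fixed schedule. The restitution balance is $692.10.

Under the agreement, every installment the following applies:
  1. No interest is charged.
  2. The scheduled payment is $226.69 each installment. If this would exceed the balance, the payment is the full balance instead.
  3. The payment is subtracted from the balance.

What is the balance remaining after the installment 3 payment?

$12.03

Installment 1: opening $692.10; payment $226.69; balance $465.41
Installment 2: opening $465.41; payment $226.69; balance $238.72
Installment 3: opening $238.72; payment $226.69; balance $12.03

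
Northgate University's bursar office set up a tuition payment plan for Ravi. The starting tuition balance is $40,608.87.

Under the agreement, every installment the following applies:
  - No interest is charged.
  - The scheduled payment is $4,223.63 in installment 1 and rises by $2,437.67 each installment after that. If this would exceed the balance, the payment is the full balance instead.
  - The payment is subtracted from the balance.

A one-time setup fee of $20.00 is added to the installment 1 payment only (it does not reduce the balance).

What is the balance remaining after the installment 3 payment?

Installment 1: opening $40,608.87; payment $4,223.63 (+ $20.00 fee); balance $36,385.24
Installment 2: opening $36,385.24; payment $6,661.30; balance $29,723.94
Installment 3: opening $29,723.94; payment $9,098.97; balance $20,624.97

$20,624.97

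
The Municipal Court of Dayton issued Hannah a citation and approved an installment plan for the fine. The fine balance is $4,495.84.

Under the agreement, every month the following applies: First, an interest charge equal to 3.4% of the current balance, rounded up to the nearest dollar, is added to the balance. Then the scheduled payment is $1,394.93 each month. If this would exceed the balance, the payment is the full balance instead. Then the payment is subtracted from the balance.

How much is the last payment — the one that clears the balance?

# | Opening | Interest | Payment | End bal
1 | $4,495.84 | $153.00 | $1,394.93 | $3,253.91
2 | $3,253.91 | $111.00 | $1,394.93 | $1,969.98
3 | $1,969.98 | $67.00 | $1,394.93 | $642.05
4 | $642.05 | $22.00 | $664.05 | $0.00

$664.05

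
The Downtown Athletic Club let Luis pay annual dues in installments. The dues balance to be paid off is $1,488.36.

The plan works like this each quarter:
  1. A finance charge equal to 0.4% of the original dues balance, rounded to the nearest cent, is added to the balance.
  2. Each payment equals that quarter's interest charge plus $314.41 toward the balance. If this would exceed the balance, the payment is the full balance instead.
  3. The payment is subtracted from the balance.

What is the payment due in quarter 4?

Quarter 1: $1,488.36 +$5.95 interest = $1,494.31; pay $320.36 → $1,173.95
Quarter 2: $1,173.95 +$5.95 interest = $1,179.90; pay $320.36 → $859.54
Quarter 3: $859.54 +$5.95 interest = $865.49; pay $320.36 → $545.13
Quarter 4: $545.13 +$5.95 interest = $551.08; pay $320.36 → $230.72

$320.36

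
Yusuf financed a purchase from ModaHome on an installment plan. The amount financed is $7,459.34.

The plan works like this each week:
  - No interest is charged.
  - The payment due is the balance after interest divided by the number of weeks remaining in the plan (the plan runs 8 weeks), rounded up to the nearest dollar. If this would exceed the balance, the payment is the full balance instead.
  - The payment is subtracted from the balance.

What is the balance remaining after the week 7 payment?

# | Opening | Payment | End bal
1 | $7,459.34 | $933.00 | $6,526.34
2 | $6,526.34 | $933.00 | $5,593.34
3 | $5,593.34 | $933.00 | $4,660.34
4 | $4,660.34 | $933.00 | $3,727.34
5 | $3,727.34 | $932.00 | $2,795.34
6 | $2,795.34 | $932.00 | $1,863.34
7 | $1,863.34 | $932.00 | $931.34

$931.34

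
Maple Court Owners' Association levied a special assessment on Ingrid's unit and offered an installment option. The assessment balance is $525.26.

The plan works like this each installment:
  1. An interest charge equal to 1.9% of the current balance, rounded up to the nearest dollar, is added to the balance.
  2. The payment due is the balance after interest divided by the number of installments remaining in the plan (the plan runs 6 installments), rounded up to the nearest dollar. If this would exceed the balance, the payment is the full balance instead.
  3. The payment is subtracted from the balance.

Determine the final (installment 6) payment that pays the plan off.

Installment 1: opening $525.26; interest $10.00 → $535.26; payment $90.00; balance $445.26
Installment 2: opening $445.26; interest $9.00 → $454.26; payment $91.00; balance $363.26
Installment 3: opening $363.26; interest $7.00 → $370.26; payment $93.00; balance $277.26
Installment 4: opening $277.26; interest $6.00 → $283.26; payment $95.00; balance $188.26
Installment 5: opening $188.26; interest $4.00 → $192.26; payment $97.00; balance $95.26
Installment 6: opening $95.26; interest $2.00 → $97.26; payment $97.26; balance $0.00

$97.26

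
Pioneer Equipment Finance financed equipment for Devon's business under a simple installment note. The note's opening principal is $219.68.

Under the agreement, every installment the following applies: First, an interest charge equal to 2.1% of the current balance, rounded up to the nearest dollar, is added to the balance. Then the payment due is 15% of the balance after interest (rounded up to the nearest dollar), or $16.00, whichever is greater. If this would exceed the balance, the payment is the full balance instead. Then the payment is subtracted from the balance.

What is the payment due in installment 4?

Installment 1: $219.68 +$5.00 interest = $224.68; pay $34.00 → $190.68
Installment 2: $190.68 +$5.00 interest = $195.68; pay $30.00 → $165.68
Installment 3: $165.68 +$4.00 interest = $169.68; pay $26.00 → $143.68
Installment 4: $143.68 +$4.00 interest = $147.68; pay $23.00 → $124.68

$23.00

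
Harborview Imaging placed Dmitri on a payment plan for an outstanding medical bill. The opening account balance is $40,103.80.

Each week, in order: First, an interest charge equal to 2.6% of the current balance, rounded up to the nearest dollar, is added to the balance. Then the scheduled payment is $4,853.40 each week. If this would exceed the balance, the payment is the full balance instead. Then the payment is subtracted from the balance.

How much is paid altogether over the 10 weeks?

Week 1: opening $40,103.80; interest $1,043.00 → $41,146.80; payment $4,853.40; balance $36,293.40
Week 2: opening $36,293.40; interest $944.00 → $37,237.40; payment $4,853.40; balance $32,384.00
Week 3: opening $32,384.00; interest $842.00 → $33,226.00; payment $4,853.40; balance $28,372.60
Week 4: opening $28,372.60; interest $738.00 → $29,110.60; payment $4,853.40; balance $24,257.20
Week 5: opening $24,257.20; interest $631.00 → $24,888.20; payment $4,853.40; balance $20,034.80
Week 6: opening $20,034.80; interest $521.00 → $20,555.80; payment $4,853.40; balance $15,702.40
Week 7: opening $15,702.40; interest $409.00 → $16,111.40; payment $4,853.40; balance $11,258.00
Week 8: opening $11,258.00; interest $293.00 → $11,551.00; payment $4,853.40; balance $6,697.60
Week 9: opening $6,697.60; interest $175.00 → $6,872.60; payment $4,853.40; balance $2,019.20
Week 10: opening $2,019.20; interest $53.00 → $2,072.20; payment $2,072.20; balance $0.00
Total paid: $45,752.80

$45,752.80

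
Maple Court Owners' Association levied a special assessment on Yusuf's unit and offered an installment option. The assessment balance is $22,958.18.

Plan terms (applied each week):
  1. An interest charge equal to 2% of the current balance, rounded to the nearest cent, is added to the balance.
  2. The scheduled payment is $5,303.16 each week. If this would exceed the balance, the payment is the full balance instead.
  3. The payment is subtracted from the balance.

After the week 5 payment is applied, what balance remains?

Week 1: opening $22,958.18; interest $459.16 → $23,417.34; payment $5,303.16; balance $18,114.18
Week 2: opening $18,114.18; interest $362.28 → $18,476.46; payment $5,303.16; balance $13,173.30
Week 3: opening $13,173.30; interest $263.47 → $13,436.77; payment $5,303.16; balance $8,133.61
Week 4: opening $8,133.61; interest $162.67 → $8,296.28; payment $5,303.16; balance $2,993.12
Week 5: opening $2,993.12; interest $59.86 → $3,052.98; payment $3,052.98; balance $0.00

$0.00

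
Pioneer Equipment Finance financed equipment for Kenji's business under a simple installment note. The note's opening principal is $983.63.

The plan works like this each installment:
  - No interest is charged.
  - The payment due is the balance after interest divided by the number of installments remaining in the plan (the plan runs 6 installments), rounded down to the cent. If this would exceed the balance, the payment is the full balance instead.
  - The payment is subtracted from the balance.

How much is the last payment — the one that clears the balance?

$163.94

Installment 1: opening $983.63; payment $163.93; balance $819.70
Installment 2: opening $819.70; payment $163.94; balance $655.76
Installment 3: opening $655.76; payment $163.94; balance $491.82
Installment 4: opening $491.82; payment $163.94; balance $327.88
Installment 5: opening $327.88; payment $163.94; balance $163.94
Installment 6: opening $163.94; payment $163.94; balance $0.00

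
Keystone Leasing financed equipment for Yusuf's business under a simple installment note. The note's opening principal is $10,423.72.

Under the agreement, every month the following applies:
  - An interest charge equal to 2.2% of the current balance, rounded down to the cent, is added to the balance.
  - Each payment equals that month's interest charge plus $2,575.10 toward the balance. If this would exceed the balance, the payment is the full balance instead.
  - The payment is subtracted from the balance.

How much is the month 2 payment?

$2,747.76

# | Opening | Interest | Payment | End bal
1 | $10,423.72 | $229.32 | $2,804.42 | $7,848.62
2 | $7,848.62 | $172.66 | $2,747.76 | $5,273.52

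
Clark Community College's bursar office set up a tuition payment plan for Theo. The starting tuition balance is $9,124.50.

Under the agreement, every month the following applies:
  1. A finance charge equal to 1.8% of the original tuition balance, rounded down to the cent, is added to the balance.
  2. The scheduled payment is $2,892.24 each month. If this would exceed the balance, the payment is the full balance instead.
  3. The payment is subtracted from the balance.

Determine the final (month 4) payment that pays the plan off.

# | Opening | Interest | Payment | End bal
1 | $9,124.50 | $164.24 | $2,892.24 | $6,396.50
2 | $6,396.50 | $164.24 | $2,892.24 | $3,668.50
3 | $3,668.50 | $164.24 | $2,892.24 | $940.50
4 | $940.50 | $164.24 | $1,104.74 | $0.00

$1,104.74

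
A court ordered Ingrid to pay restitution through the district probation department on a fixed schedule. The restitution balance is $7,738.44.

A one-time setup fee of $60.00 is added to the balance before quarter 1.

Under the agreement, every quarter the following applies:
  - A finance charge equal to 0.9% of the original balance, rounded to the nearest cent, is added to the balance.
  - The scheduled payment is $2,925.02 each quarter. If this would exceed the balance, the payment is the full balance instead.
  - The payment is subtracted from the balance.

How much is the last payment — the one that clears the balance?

Quarter 1: opening $7,798.44; interest $69.65 → $7,868.09; payment $2,925.02; balance $4,943.07
Quarter 2: opening $4,943.07; interest $69.65 → $5,012.72; payment $2,925.02; balance $2,087.70
Quarter 3: opening $2,087.70; interest $69.65 → $2,157.35; payment $2,157.35; balance $0.00

$2,157.35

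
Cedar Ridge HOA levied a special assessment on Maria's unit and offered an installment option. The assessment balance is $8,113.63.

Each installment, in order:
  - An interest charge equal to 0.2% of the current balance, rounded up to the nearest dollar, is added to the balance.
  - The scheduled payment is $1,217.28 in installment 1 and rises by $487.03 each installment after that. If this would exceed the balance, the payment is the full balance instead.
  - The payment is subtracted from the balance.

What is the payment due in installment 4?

Installment 1: $8,113.63 +$17.00 interest = $8,130.63; pay $1,217.28 → $6,913.35
Installment 2: $6,913.35 +$14.00 interest = $6,927.35; pay $1,704.31 → $5,223.04
Installment 3: $5,223.04 +$11.00 interest = $5,234.04; pay $2,191.34 → $3,042.70
Installment 4: $3,042.70 +$7.00 interest = $3,049.70; pay $2,678.37 → $371.33

$2,678.37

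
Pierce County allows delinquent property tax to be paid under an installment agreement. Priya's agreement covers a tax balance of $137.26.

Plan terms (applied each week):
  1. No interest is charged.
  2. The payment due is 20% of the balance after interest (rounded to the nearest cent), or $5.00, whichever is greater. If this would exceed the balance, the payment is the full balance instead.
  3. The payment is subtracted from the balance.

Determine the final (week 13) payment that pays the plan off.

Week 1: $137.26 − $27.45 → $109.81
Week 2: $109.81 − $21.96 → $87.85
Week 3: $87.85 − $17.57 → $70.28
Week 4: $70.28 − $14.06 → $56.22
Week 5: $56.22 − $11.24 → $44.98
Week 6: $44.98 − $9.00 → $35.98
Week 7: $35.98 − $7.20 → $28.78
Week 8: $28.78 − $5.76 → $23.02
Week 9: $23.02 − $5.00 → $18.02
Week 10: $18.02 − $5.00 → $13.02
Week 11: $13.02 − $5.00 → $8.02
Week 12: $8.02 − $5.00 → $3.02
Week 13: $3.02 − $3.02 → $0.00

$3.02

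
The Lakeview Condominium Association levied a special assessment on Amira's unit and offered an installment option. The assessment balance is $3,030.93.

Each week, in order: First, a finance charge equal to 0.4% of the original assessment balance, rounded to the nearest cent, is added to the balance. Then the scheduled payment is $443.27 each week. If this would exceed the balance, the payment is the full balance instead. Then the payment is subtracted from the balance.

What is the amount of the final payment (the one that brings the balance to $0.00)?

Week 1: $3,030.93 +$12.12 interest = $3,043.05; pay $443.27 → $2,599.78
Week 2: $2,599.78 +$12.12 interest = $2,611.90; pay $443.27 → $2,168.63
Week 3: $2,168.63 +$12.12 interest = $2,180.75; pay $443.27 → $1,737.48
Week 4: $1,737.48 +$12.12 interest = $1,749.60; pay $443.27 → $1,306.33
Week 5: $1,306.33 +$12.12 interest = $1,318.45; pay $443.27 → $875.18
Week 6: $875.18 +$12.12 interest = $887.30; pay $443.27 → $444.03
Week 7: $444.03 +$12.12 interest = $456.15; pay $443.27 → $12.88
Week 8: $12.88 +$12.12 interest = $25.00; pay $25.00 → $0.00

$25.00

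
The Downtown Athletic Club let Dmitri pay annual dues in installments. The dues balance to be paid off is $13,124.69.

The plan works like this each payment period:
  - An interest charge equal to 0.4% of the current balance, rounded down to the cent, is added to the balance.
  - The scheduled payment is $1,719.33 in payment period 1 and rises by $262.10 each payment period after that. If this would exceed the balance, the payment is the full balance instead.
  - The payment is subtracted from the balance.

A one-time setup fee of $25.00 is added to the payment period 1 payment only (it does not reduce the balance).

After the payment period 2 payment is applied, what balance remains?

Payment period 1: $13,124.69 +$52.49 interest = $13,177.18; pay $1,719.33 (+ $25.00 fee) → $11,457.85
Payment period 2: $11,457.85 +$45.83 interest = $11,503.68; pay $1,981.43 → $9,522.25

$9,522.25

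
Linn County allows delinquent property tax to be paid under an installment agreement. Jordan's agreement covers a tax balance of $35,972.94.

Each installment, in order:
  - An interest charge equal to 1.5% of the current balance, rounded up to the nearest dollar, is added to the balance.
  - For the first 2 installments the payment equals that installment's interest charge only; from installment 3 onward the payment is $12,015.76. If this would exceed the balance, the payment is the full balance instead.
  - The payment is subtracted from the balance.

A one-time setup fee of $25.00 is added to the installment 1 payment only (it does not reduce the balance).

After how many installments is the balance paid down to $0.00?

# | Opening | Interest | Payment | Fee | End bal
1 | $35,972.94 | $540.00 | $540.00 | $25.00 | $35,972.94
2 | $35,972.94 | $540.00 | $540.00 | — | $35,972.94
3 | $35,972.94 | $540.00 | $12,015.76 | — | $24,497.18
4 | $24,497.18 | $368.00 | $12,015.76 | — | $12,849.42
5 | $12,849.42 | $193.00 | $12,015.76 | — | $1,026.66
6 | $1,026.66 | $16.00 | $1,042.66 | — | $0.00
Balance reaches $0.00 in installment 6.

6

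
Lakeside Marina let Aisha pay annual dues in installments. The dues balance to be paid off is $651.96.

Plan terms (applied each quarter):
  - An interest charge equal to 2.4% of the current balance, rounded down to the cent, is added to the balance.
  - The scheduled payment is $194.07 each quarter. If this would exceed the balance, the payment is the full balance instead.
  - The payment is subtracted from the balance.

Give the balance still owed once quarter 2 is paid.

$290.82

Quarter 1: opening $651.96; interest $15.64 → $667.60; payment $194.07; balance $473.53
Quarter 2: opening $473.53; interest $11.36 → $484.89; payment $194.07; balance $290.82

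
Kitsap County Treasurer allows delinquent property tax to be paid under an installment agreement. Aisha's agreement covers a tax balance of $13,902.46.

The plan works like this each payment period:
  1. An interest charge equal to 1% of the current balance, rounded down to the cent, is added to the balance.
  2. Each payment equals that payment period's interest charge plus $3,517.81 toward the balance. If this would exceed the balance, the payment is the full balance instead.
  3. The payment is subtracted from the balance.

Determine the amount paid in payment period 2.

$3,621.65

Payment period 1: opening $13,902.46; interest $139.02 → $14,041.48; payment $3,656.83; balance $10,384.65
Payment period 2: opening $10,384.65; interest $103.84 → $10,488.49; payment $3,621.65; balance $6,866.84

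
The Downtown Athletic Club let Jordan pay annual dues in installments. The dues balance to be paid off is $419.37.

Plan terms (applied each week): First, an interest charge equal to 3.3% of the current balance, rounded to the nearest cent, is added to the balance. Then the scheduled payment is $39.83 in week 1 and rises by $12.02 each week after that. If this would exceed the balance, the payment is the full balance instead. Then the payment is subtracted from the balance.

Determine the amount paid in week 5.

$87.91

Week 1: $419.37 +$13.84 interest = $433.21; pay $39.83 → $393.38
Week 2: $393.38 +$12.98 interest = $406.36; pay $51.85 → $354.51
Week 3: $354.51 +$11.70 interest = $366.21; pay $63.87 → $302.34
Week 4: $302.34 +$9.98 interest = $312.32; pay $75.89 → $236.43
Week 5: $236.43 +$7.80 interest = $244.23; pay $87.91 → $156.32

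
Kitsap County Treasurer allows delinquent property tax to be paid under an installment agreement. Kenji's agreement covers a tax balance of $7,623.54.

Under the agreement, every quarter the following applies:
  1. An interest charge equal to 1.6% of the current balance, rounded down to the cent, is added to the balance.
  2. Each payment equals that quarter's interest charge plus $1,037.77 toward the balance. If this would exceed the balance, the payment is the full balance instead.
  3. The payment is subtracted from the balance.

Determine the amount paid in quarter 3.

$1,126.53

# | Opening | Interest | Payment | End bal
1 | $7,623.54 | $121.97 | $1,159.74 | $6,585.77
2 | $6,585.77 | $105.37 | $1,143.14 | $5,548.00
3 | $5,548.00 | $88.76 | $1,126.53 | $4,510.23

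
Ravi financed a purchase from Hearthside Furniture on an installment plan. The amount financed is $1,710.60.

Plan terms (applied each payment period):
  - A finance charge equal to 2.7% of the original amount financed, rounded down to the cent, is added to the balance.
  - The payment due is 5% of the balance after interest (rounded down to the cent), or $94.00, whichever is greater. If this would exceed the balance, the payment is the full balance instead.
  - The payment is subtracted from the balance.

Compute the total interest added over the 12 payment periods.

Payment period 1: $1,710.60 +$46.18 interest = $1,756.78; pay $94.00 → $1,662.78
Payment period 2: $1,662.78 +$46.18 interest = $1,708.96; pay $94.00 → $1,614.96
Payment period 3: $1,614.96 +$46.18 interest = $1,661.14; pay $94.00 → $1,567.14
Payment period 4: $1,567.14 +$46.18 interest = $1,613.32; pay $94.00 → $1,519.32
Payment period 5: $1,519.32 +$46.18 interest = $1,565.50; pay $94.00 → $1,471.50
Payment period 6: $1,471.50 +$46.18 interest = $1,517.68; pay $94.00 → $1,423.68
Payment period 7: $1,423.68 +$46.18 interest = $1,469.86; pay $94.00 → $1,375.86
Payment period 8: $1,375.86 +$46.18 interest = $1,422.04; pay $94.00 → $1,328.04
Payment period 9: $1,328.04 +$46.18 interest = $1,374.22; pay $94.00 → $1,280.22
Payment period 10: $1,280.22 +$46.18 interest = $1,326.40; pay $94.00 → $1,232.40
Payment period 11: $1,232.40 +$46.18 interest = $1,278.58; pay $94.00 → $1,184.58
Payment period 12: $1,184.58 +$46.18 interest = $1,230.76; pay $94.00 → $1,136.76
Total interest: $46.18 + $46.18 + $46.18 + $46.18 + $46.18 + $46.18 + $46.18 + $46.18 + $46.18 + $46.18 + $46.18 + $46.18 = $554.16

$554.16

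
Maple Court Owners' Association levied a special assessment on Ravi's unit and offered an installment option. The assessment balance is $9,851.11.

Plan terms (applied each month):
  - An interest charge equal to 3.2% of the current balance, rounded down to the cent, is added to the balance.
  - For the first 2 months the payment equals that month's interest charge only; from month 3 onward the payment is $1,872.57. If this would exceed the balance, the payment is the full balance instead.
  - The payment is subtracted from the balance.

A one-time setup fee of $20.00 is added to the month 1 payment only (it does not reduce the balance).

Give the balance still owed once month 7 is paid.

Month 1: opening $9,851.11; interest $315.23 → $10,166.34; payment $315.23 (+ $20.00 fee); balance $9,851.11
Month 2: opening $9,851.11; interest $315.23 → $10,166.34; payment $315.23; balance $9,851.11
Month 3: opening $9,851.11; interest $315.23 → $10,166.34; payment $1,872.57; balance $8,293.77
Month 4: opening $8,293.77; interest $265.40 → $8,559.17; payment $1,872.57; balance $6,686.60
Month 5: opening $6,686.60; interest $213.97 → $6,900.57; payment $1,872.57; balance $5,028.00
Month 6: opening $5,028.00; interest $160.89 → $5,188.89; payment $1,872.57; balance $3,316.32
Month 7: opening $3,316.32; interest $106.12 → $3,422.44; payment $1,872.57; balance $1,549.87

$1,549.87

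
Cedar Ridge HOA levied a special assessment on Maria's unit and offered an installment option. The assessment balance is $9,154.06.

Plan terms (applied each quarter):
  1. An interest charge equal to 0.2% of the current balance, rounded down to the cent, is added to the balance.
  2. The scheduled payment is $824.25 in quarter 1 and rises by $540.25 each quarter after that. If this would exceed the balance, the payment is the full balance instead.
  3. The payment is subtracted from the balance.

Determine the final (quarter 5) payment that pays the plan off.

$2,680.10

Quarter 1: opening $9,154.06; interest $18.30 → $9,172.36; payment $824.25; balance $8,348.11
Quarter 2: opening $8,348.11; interest $16.69 → $8,364.80; payment $1,364.50; balance $7,000.30
Quarter 3: opening $7,000.30; interest $14.00 → $7,014.30; payment $1,904.75; balance $5,109.55
Quarter 4: opening $5,109.55; interest $10.21 → $5,119.76; payment $2,445.00; balance $2,674.76
Quarter 5: opening $2,674.76; interest $5.34 → $2,680.10; payment $2,680.10; balance $0.00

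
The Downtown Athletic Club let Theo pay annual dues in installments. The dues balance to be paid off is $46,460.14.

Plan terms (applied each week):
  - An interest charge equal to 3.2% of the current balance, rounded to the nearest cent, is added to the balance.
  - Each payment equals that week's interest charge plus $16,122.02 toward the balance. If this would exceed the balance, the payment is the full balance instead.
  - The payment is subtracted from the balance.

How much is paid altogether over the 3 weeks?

Week 1: opening $46,460.14; interest $1,486.72 → $47,946.86; payment $17,608.74; balance $30,338.12
Week 2: opening $30,338.12; interest $970.82 → $31,308.94; payment $17,092.84; balance $14,216.10
Week 3: opening $14,216.10; interest $454.92 → $14,671.02; payment $14,671.02; balance $0.00
Total paid: $49,372.60

$49,372.60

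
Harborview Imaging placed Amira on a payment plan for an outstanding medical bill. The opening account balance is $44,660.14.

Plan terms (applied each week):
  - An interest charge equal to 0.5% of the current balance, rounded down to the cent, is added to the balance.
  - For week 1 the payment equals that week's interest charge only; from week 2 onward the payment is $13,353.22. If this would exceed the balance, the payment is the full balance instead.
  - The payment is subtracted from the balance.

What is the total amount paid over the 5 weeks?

$45,381.42

Week 1: opening $44,660.14; interest $223.30 → $44,883.44; payment $223.30; balance $44,660.14
Week 2: opening $44,660.14; interest $223.30 → $44,883.44; payment $13,353.22; balance $31,530.22
Week 3: opening $31,530.22; interest $157.65 → $31,687.87; payment $13,353.22; balance $18,334.65
Week 4: opening $18,334.65; interest $91.67 → $18,426.32; payment $13,353.22; balance $5,073.10
Week 5: opening $5,073.10; interest $25.36 → $5,098.46; payment $5,098.46; balance $0.00
Total paid: $45,381.42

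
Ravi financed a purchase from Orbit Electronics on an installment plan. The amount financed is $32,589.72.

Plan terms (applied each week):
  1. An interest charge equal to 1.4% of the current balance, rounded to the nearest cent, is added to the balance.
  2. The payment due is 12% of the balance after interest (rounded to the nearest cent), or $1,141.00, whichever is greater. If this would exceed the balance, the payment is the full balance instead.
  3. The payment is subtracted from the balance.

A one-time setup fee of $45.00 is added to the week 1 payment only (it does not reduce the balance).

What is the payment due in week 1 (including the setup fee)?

$4,010.52

Week 1: $32,589.72 +$456.26 interest = $33,045.98; pay $3,965.52 (+ $45.00 fee) → $29,080.46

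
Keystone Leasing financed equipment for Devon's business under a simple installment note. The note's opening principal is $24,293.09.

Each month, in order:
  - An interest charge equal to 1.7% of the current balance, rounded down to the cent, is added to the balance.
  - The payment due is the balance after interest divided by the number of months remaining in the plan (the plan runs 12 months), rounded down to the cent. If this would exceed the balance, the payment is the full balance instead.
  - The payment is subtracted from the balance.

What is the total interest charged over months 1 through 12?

Month 1: opening $24,293.09; interest $412.98 → $24,706.07; payment $2,058.83; balance $22,647.24
Month 2: opening $22,647.24; interest $385.00 → $23,032.24; payment $2,093.84; balance $20,938.40
Month 3: opening $20,938.40; interest $355.95 → $21,294.35; payment $2,129.43; balance $19,164.92
Month 4: opening $19,164.92; interest $325.80 → $19,490.72; payment $2,165.63; balance $17,325.09
Month 5: opening $17,325.09; interest $294.52 → $17,619.61; payment $2,202.45; balance $15,417.16
Month 6: opening $15,417.16; interest $262.09 → $15,679.25; payment $2,239.89; balance $13,439.36
Month 7: opening $13,439.36; interest $228.46 → $13,667.82; payment $2,277.97; balance $11,389.85
Month 8: opening $11,389.85; interest $193.62 → $11,583.47; payment $2,316.69; balance $9,266.78
Month 9: opening $9,266.78; interest $157.53 → $9,424.31; payment $2,356.07; balance $7,068.24
Month 10: opening $7,068.24; interest $120.16 → $7,188.40; payment $2,396.13; balance $4,792.27
Month 11: opening $4,792.27; interest $81.46 → $4,873.73; payment $2,436.86; balance $2,436.87
Month 12: opening $2,436.87; interest $41.42 → $2,478.29; payment $2,478.29; balance $0.00
Total interest: $412.98 + $385.00 + $355.95 + $325.80 + $294.52 + $262.09 + $228.46 + $193.62 + $157.53 + $120.16 + $81.46 + $41.42 = $2,858.99

$2,858.99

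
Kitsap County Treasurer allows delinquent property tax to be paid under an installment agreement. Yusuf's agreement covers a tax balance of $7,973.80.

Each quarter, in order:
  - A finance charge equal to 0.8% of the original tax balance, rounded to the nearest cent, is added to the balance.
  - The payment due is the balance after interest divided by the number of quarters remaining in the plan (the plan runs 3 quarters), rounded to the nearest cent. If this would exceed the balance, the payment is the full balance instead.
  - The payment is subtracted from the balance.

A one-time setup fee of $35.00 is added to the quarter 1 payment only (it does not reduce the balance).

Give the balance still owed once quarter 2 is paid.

$2,711.09

# | Opening | Interest | Payment | Fee | End bal
1 | $7,973.80 | $63.79 | $2,679.20 | $35.00 | $5,358.39
2 | $5,358.39 | $63.79 | $2,711.09 | — | $2,711.09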